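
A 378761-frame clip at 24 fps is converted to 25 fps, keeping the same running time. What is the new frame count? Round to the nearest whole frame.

394543 frames

Frames at target rate = 378761 × (25) / (24) = 9469025/24 ≈ 394542.708.
Nearest whole frame: 394543.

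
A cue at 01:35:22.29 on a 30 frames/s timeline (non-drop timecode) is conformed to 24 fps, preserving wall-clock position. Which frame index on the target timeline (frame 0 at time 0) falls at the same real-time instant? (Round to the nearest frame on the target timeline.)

Source frame index: (1×3600 + 35×60 + 22) × 30 + 29 = 171689.
Real time: 171689 / (30) = 171689/30 s.
Target frame: (171689/30) × (24) = 686756/5 ≈ 137351.200 → 137351.

frame 137351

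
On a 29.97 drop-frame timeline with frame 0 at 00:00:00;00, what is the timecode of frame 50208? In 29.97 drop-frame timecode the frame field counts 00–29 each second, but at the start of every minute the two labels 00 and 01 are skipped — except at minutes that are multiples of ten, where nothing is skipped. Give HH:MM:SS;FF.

00:27:55;08

Each 10-minute DF block holds 10 × 60 × 30 − 9 × 2 = 17982 frames. 50208 ÷ 17982 → 2 full blocks, remainder 14244.
Within the partial block the first minute is 1800 frames and each further minute 1798, so 7 further minute boundaries passed. Total skipped labels = 18 × 2 + 2 × 7 = 50.
Non-drop label index = 50208 + 50 = 50258; at 30 labels/s that is 00:27:55:08, i.e. DF 00:27:55;08.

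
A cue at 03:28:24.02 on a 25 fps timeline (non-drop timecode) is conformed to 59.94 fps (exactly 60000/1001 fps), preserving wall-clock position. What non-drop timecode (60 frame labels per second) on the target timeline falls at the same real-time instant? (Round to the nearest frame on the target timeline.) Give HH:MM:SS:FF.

Source frame index: (3×3600 + 28×60 + 24) × 25 + 2 = 312602.
Real time: 312602 / (25) = 312602/25 s.
Target frame: (312602/25) × (60000/1001) = 750244800/1001 ≈ 749495.305 → 749495.
At 60 labels/s: frame 749495 → 03:28:11:35.

03:28:11:35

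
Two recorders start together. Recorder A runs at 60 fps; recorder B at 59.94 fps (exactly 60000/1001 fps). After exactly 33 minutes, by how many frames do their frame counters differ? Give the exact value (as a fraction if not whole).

10800/91 frames

33 min = 1980 s.
A emits 60 × 1980 = 118800 frames; B emits 60000/1001 × 1980 = 10800000/91.
Difference = 10800/91 frames (≈ 118.6813); B is behind A.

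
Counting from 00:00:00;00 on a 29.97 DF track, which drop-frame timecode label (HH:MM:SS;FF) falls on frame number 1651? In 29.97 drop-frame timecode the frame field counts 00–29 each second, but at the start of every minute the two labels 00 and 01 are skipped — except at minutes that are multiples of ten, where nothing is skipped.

00:00:55;01

Ten DF minutes hold 17982 frames, so frame 1651 lies in block 0 (frames 0–17981) with 1651 frames into that block.
The block's first minute is 1800 frames and the rest 1798 each; 1651 frames reaches minute 0, so 0 × 18 + 0 × 2 = 0 labels have been skipped so far.
Adding those back, label number 1651 + 0 = 1651 at 30 labels/s is 55 s + 1 f = 0 h 0 min 55 s frame 1, i.e. 00:00:55;01.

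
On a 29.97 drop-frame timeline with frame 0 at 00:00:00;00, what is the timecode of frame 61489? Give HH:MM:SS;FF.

Ten DF minutes hold 17982 frames, so frame 61489 lies in block 3 (frames 53946–71927) with 7543 frames into that block.
The block's first minute is 1800 frames and the rest 1798 each; 7543 frames reaches minute 4, so 3 × 18 + 4 × 2 = 62 labels have been skipped so far.
Adding those back, label number 61489 + 62 = 61551 at 30 labels/s is 2051 s + 21 f = 0 h 34 min 11 s frame 21, i.e. 00:34:11;21.

00:34:11;21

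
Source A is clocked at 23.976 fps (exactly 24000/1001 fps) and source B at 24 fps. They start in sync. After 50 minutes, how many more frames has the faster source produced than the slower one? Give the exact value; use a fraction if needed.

72000/1001 frames

50 min = 3000 s.
A emits 24000/1001 × 3000 = 72000000/1001 frames; B emits 24 × 3000 = 72000.
Difference = 72000/1001 frames (≈ 71.9281); B is ahead of A.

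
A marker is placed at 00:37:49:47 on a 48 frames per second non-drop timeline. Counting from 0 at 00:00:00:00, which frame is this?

108959

Total seconds to the label: (0 × 3600 + 37 × 60 + 49) = 2269.
Frame index = 2269 × 48 + 47 = 108959.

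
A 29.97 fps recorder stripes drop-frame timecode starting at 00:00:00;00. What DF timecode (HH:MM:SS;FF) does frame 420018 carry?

03:53:34;18

Ten DF minutes hold 17982 frames, so frame 420018 lies in block 23 (frames 413586–431567) with 6432 frames into that block.
The block's first minute is 1800 frames and the rest 1798 each; 6432 frames reaches minute 3, so 23 × 18 + 3 × 2 = 420 labels have been skipped so far.
Adding those back, label number 420018 + 420 = 420438 at 30 labels/s is 14014 s + 18 f = 3 h 53 min 34 s frame 18, i.e. 03:53:34;18.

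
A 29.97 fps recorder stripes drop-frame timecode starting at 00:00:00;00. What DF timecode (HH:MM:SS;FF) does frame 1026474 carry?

Ten DF minutes hold 17982 frames, so frame 1026474 lies in block 57 (frames 1024974–1042955) with 1500 frames into that block.
The block's first minute is 1800 frames and the rest 1798 each; 1500 frames reaches minute 0, so 57 × 18 + 0 × 2 = 1026 labels have been skipped so far.
Adding those back, label number 1026474 + 1026 = 1027500 at 30 labels/s is 34250 s + 0 f = 9 h 30 min 50 s frame 0, i.e. 09:30:50;00.

09:30:50;00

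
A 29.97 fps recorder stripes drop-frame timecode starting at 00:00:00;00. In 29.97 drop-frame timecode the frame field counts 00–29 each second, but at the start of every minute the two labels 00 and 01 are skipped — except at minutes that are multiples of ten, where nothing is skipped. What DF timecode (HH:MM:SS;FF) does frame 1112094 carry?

Ten DF minutes hold 17982 frames, so frame 1112094 lies in block 61 (frames 1096902–1114883) with 15192 frames into that block.
The block's first minute is 1800 frames and the rest 1798 each; 15192 frames reaches minute 8, so 61 × 18 + 8 × 2 = 1114 labels have been skipped so far.
Adding those back, label number 1112094 + 1114 = 1113208 at 30 labels/s is 37106 s + 28 f = 10 h 18 min 26 s frame 28, i.e. 10:18:26;28.

10:18:26;28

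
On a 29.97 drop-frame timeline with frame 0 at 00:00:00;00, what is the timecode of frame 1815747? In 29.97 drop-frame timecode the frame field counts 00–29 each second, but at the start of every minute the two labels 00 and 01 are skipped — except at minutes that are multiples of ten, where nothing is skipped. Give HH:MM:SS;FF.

16:49:45;15

Each 10-minute DF block holds 10 × 60 × 30 − 9 × 2 = 17982 frames. 1815747 ÷ 17982 → 100 full blocks, remainder 17547.
Within the partial block the first minute is 1800 frames and each further minute 1798, so 9 further minute boundaries passed. Total skipped labels = 18 × 100 + 2 × 9 = 1818.
Non-drop label index = 1815747 + 1818 = 1817565; at 30 labels/s that is 16:49:45:15, i.e. DF 16:49:45;15.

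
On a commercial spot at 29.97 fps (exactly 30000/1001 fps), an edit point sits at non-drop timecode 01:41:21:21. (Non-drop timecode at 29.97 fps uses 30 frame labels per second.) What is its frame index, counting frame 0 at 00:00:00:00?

Total seconds to the label: (1 × 3600 + 41 × 60 + 21) = 6081.
Frame index = 6081 × 30 + 21 = 182451.

frame 182451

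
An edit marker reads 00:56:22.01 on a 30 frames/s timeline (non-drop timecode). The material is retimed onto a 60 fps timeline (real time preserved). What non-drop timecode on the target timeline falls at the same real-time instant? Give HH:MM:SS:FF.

00:56:22:02

Source frame index: (0×3600 + 56×60 + 22) × 30 + 1 = 101461.
Real time: 101461 / (30) = 101461/30 s.
Target frame: (101461/30) × (60) = 202922.
At 60 labels/s: frame 202922 → 00:56:22:02.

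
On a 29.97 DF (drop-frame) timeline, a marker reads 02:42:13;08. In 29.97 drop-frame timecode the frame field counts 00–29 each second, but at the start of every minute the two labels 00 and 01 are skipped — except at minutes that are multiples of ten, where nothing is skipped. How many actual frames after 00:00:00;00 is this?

Complete 10-minute blocks: 16, each 17982 frames → 287712.
Remaining 2 whole minutes in the current block: 1800 + 1 × 1798 = 3598 frames.
Within the current minute: 13 × 30 + 8 − 2 = 396 (labels ;00/;01 skipped at this minute). Total = 287712 + 3598 + 396 = 291706.

291706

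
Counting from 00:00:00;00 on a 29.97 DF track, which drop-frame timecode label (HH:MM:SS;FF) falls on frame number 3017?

Ten DF minutes hold 17982 frames, so frame 3017 lies in block 0 (frames 0–17981) with 3017 frames into that block.
The block's first minute is 1800 frames and the rest 1798 each; 3017 frames reaches minute 1, so 0 × 18 + 1 × 2 = 2 labels have been skipped so far.
Adding those back, label number 3017 + 2 = 3019 at 30 labels/s is 100 s + 19 f = 0 h 1 min 40 s frame 19, i.e. 00:01:40;19.

00:01:40;19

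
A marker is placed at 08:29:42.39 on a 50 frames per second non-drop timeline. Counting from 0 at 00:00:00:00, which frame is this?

1529139

Total seconds to the label: (8 × 3600 + 29 × 60 + 42) = 30582.
Frame index = 30582 × 50 + 39 = 1529139.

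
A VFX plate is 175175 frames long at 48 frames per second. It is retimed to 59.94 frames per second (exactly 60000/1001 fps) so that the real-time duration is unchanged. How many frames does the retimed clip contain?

Target frames = source frames × (target rate / source rate) = 175175 × (60000/1001)/(48) = 175175 × 1250/1001 = 218750.

218750 frames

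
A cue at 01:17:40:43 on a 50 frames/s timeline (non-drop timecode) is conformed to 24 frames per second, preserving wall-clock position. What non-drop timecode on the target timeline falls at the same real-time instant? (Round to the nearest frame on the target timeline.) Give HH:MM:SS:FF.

Source frame index: (1×3600 + 17×60 + 40) × 50 + 43 = 233043.
Real time: 233043 / (50) = 233043/50 s.
Target frame: (233043/50) × (24) = 2796516/25 ≈ 111860.640 → 111861.
At 24 labels/s: frame 111861 → 01:17:40:21.

01:17:40:21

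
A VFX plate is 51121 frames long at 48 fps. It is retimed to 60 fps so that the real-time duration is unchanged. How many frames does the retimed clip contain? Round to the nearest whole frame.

Frames at target rate = 51121 × (60) / (48) = 255605/4 ≈ 63901.250.
Nearest whole frame: 63901.

63901 frames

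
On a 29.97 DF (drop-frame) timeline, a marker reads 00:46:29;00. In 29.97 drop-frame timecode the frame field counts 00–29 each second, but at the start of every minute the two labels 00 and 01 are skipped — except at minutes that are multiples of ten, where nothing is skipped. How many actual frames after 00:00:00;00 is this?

83586

As if non-drop at 30 labels/s: (0 × 3600 + 46 × 60 + 29) × 30 + 0 = 83670.
Minute boundaries passed: 46; those not divisible by 10: 46 − 4 = 42; dropped labels = 2 × 42 = 84.
Actual frame index = 83670 − 84 = 83586.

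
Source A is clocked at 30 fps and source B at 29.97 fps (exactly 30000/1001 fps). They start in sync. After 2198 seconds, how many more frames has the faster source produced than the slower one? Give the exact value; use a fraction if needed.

9420/143 frames

A emits 30 × 2198 = 65940 frames; B emits 30000/1001 × 2198 = 9420000/143.
Difference = 9420/143 frames (≈ 65.8741); B is behind A.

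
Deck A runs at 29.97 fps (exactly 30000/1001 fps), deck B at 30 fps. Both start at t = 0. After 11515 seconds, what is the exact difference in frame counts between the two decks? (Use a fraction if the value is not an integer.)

49350/143 frames

A emits 30000/1001 × 11515 = 49350000/143 frames; B emits 30 × 11515 = 345450.
Difference = 49350/143 frames (≈ 345.1049); B is ahead of A.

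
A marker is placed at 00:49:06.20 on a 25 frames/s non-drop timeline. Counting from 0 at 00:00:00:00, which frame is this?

Total seconds to the label: (0 × 3600 + 49 × 60 + 6) = 2946.
Frame index = 2946 × 25 + 20 = 73670.

frame 73670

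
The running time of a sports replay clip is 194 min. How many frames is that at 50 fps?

582000 frames

194 min = 11640 s.
Frames = 11640 × 50 = 582000.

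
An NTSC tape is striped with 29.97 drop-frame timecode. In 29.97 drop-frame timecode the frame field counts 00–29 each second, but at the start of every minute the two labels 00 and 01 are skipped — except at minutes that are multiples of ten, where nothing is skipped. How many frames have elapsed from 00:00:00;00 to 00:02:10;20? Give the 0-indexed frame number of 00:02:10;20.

3916

As if non-drop at 30 labels/s: (0 × 3600 + 2 × 60 + 10) × 30 + 20 = 3920.
Minute boundaries passed: 2; those not divisible by 10: 2 − 0 = 2; dropped labels = 2 × 2 = 4.
Actual frame index = 3920 − 4 = 3916.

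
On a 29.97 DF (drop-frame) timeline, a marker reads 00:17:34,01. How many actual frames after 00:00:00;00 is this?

31589

Complete 10-minute blocks: 1, each 17982 frames → 17982.
Remaining 7 whole minutes in the current block: 1800 + 6 × 1798 = 12588 frames.
Within the current minute: 34 × 30 + 1 − 2 = 1019 (labels ;00/;01 skipped at this minute). Total = 17982 + 12588 + 1019 = 31589.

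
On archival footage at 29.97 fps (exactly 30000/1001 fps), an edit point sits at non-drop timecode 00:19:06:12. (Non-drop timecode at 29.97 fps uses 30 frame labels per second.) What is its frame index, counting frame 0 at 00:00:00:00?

Total seconds to the label: (0 × 3600 + 19 × 60 + 6) = 1146.
Frame index = 1146 × 30 + 12 = 34392.

34392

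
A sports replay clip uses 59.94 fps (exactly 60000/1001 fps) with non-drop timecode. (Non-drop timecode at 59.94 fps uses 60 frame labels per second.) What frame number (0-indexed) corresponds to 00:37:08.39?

133719

Total seconds to the label: (0 × 3600 + 37 × 60 + 8) = 2228.
Frame index = 2228 × 60 + 39 = 133719.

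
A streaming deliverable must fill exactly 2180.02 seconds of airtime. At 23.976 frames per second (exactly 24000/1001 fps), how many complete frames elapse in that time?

52268 frames

Frames = 2180.02 × 24000/1001 = 52320480/1001 ≈ 52268.2118.
Complete frames: 52268.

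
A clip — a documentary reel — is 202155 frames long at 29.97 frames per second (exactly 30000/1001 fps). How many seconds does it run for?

Running time = 202155 / (30000/1001) = 6745.2385 s.

6745.2385 seconds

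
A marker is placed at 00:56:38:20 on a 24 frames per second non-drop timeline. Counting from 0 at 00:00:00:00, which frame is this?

Total seconds to the label: (0 × 3600 + 56 × 60 + 38) = 3398.
Frame index = 3398 × 24 + 20 = 81572.

frame 81572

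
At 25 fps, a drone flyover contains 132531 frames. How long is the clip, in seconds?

5301.24 seconds

Running time = 132531 / (25) = 5301.24 s.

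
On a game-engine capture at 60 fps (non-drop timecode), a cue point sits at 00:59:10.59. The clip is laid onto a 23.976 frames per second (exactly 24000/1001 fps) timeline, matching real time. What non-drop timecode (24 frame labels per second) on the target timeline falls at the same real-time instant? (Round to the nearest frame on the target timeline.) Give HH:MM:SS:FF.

Source frame index: (0×3600 + 59×60 + 10) × 60 + 59 = 213059.
Real time: 213059 / (60) = 213059/60 s.
Target frame: (213059/60) × (24000/1001) = 1106800/13 ≈ 85138.462 → 85138.
At 24 labels/s: frame 85138 → 00:59:07:10.

00:59:07:10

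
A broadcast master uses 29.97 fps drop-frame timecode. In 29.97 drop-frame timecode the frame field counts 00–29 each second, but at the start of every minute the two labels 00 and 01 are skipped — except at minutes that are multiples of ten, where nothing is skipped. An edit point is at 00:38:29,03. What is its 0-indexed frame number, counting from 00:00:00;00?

69203

Complete 10-minute blocks: 3, each 17982 frames → 53946.
Remaining 8 whole minutes in the current block: 1800 + 7 × 1798 = 14386 frames.
Within the current minute: 29 × 30 + 3 − 2 = 871 (labels ;00/;01 skipped at this minute). Total = 53946 + 14386 + 871 = 69203.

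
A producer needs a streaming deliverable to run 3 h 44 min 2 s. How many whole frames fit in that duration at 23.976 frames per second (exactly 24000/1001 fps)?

322285 frames

3 h 44 min 2 s = 13442 s.
Frames = 13442 × 24000/1001 = 2256000/7 ≈ 322285.7143.
Complete frames: 322285.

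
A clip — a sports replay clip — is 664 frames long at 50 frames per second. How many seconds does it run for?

13.28 seconds

Running time = 664 / (50) = 13.28 s.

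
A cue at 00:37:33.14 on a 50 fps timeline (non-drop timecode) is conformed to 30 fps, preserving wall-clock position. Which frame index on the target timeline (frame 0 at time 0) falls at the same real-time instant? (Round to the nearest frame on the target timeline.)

frame 67598

Source frame index: (0×3600 + 37×60 + 33) × 50 + 14 = 112664.
Real time: 112664 / (50) = 56332/25 s.
Target frame: (56332/25) × (30) = 337992/5 ≈ 67598.400 → 67598.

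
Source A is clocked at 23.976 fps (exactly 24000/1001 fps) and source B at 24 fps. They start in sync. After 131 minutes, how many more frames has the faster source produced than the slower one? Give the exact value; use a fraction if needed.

188640/1001 frames

131 min = 7860 s.
A emits 24000/1001 × 7860 = 188640000/1001 frames; B emits 24 × 7860 = 188640.
Difference = 188640/1001 frames (≈ 188.4515); B is ahead of A.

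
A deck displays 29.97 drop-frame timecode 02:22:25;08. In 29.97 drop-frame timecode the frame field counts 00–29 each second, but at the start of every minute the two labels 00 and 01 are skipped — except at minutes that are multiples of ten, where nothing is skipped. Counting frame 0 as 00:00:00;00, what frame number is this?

256102

Complete 10-minute blocks: 14, each 17982 frames → 251748.
Remaining 2 whole minutes in the current block: 1800 + 1 × 1798 = 3598 frames.
Within the current minute: 25 × 30 + 8 − 2 = 756 (labels ;00/;01 skipped at this minute). Total = 251748 + 3598 + 756 = 256102.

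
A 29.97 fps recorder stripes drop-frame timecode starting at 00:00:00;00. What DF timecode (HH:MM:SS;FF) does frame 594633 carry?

05:30:40;27

Ten DF minutes hold 17982 frames, so frame 594633 lies in block 33 (frames 593406–611387) with 1227 frames into that block.
The block's first minute is 1800 frames and the rest 1798 each; 1227 frames reaches minute 0, so 33 × 18 + 0 × 2 = 594 labels have been skipped so far.
Adding those back, label number 594633 + 594 = 595227 at 30 labels/s is 19840 s + 27 f = 5 h 30 min 40 s frame 27, i.e. 05:30:40;27.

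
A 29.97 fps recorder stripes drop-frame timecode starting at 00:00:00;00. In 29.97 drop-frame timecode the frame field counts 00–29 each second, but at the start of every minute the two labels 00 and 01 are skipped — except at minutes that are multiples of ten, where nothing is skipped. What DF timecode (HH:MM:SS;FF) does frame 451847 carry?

04:11:16;19

Ten DF minutes hold 17982 frames, so frame 451847 lies in block 25 (frames 449550–467531) with 2297 frames into that block.
The block's first minute is 1800 frames and the rest 1798 each; 2297 frames reaches minute 1, so 25 × 18 + 1 × 2 = 452 labels have been skipped so far.
Adding those back, label number 451847 + 452 = 452299 at 30 labels/s is 15076 s + 19 f = 4 h 11 min 16 s frame 19, i.e. 04:11:16;19.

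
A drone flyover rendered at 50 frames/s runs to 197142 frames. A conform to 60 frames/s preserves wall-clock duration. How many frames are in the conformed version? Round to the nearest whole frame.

236570 frames

Frames at target rate = 197142 × (60) / (50) = 1182852/5 ≈ 236570.400.
Nearest whole frame: 236570.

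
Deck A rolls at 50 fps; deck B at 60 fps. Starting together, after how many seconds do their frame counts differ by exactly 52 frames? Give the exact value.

5.2 seconds

The gap grows by |60 − 50| = 10 frames per second.
Time for a 52-frame gap: 52 ÷ (10) = 5.2 s.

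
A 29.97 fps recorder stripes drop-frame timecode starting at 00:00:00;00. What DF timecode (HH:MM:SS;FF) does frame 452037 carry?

Each 10-minute DF block holds 10 × 60 × 30 − 9 × 2 = 17982 frames. 452037 ÷ 17982 → 25 full blocks, remainder 2487.
Within the partial block the first minute is 1800 frames and each further minute 1798, so 1 further minute boundary passed. Total skipped labels = 18 × 25 + 2 × 1 = 452.
Non-drop label index = 452037 + 452 = 452489; at 30 labels/s that is 04:11:22:29, i.e. DF 04:11:22;29.

04:11:22;29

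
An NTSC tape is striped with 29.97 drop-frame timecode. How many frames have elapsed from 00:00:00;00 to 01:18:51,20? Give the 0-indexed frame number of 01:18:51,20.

Complete 10-minute blocks: 7, each 17982 frames → 125874.
Remaining 8 whole minutes in the current block: 1800 + 7 × 1798 = 14386 frames.
Within the current minute: 51 × 30 + 20 − 2 = 1548 (labels ;00/;01 skipped at this minute). Total = 125874 + 14386 + 1548 = 141808.

141808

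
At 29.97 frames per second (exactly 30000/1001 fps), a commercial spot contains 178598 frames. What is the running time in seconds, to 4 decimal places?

Running time = 178598 × 1001/30000 = 89388299/15000 s ≈ 5959.2199 s.

5959.2199 seconds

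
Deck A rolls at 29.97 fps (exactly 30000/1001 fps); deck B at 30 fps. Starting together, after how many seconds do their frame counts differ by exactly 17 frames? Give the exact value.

The gap grows by |30 − 30000/1001| = 30/1001 frames per second.
Time for a 17-frame gap: 17 ÷ (30/1001) = 17017/30 s.

17017/30 seconds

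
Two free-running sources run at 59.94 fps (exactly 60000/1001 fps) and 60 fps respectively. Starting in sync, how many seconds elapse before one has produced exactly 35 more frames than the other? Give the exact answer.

The gap grows by |60 − 60000/1001| = 60/1001 frames per second.
Time for a 35-frame gap: 35 ÷ (60/1001) = 7007/12 s.

7007/12 seconds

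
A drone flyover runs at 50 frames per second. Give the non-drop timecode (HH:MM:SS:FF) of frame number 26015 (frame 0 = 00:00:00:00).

26015 ÷ 50 = 520 full seconds, remainder 15 frames.
520 s = 0 h 8 min 40 s.
Timecode: 00:08:40:15.

00:08:40:15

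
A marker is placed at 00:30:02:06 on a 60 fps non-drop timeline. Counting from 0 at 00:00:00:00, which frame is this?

Total seconds to the label: (0 × 3600 + 30 × 60 + 2) = 1802.
Frame index = 1802 × 60 + 6 = 108126.

108126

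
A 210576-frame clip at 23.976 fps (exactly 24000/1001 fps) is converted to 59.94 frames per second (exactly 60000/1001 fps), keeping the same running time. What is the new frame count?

526440 frames

Target frames = source frames × (target rate / source rate) = 210576 × (60000/1001)/(24000/1001) = 210576 × 5/2 = 526440.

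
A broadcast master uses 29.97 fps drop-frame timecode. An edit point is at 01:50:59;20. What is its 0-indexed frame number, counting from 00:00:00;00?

Complete 10-minute blocks: 11, each 17982 frames → 197802.
Remaining 0 whole minutes in the current block: 0 frames.
Within the current minute: 59 × 30 + 20 = 1790. Total = 197802 + 0 + 1790 = 199592.

199592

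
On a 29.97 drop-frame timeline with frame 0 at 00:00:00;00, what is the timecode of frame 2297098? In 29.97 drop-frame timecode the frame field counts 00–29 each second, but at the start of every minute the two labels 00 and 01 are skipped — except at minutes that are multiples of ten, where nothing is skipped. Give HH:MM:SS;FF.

21:17:26;18

Each 10-minute DF block holds 10 × 60 × 30 − 9 × 2 = 17982 frames. 2297098 ÷ 17982 → 127 full blocks, remainder 13384.
Within the partial block the first minute is 1800 frames and each further minute 1798, so 7 further minute boundaries passed. Total skipped labels = 18 × 127 + 2 × 7 = 2300.
Non-drop label index = 2297098 + 2300 = 2299398; at 30 labels/s that is 21:17:26:18, i.e. DF 21:17:26;18.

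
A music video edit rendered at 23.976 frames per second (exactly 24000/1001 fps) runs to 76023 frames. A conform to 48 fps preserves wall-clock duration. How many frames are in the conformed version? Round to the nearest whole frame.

Frames at target rate = 76023 × (48) / (24000/1001) = 76099023/500 ≈ 152198.046.
Nearest whole frame: 152198.

152198 frames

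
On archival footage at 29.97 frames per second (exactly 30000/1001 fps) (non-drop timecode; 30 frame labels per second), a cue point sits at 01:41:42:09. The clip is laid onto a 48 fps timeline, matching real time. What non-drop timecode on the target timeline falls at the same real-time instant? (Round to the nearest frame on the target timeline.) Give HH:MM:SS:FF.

01:41:48:19

Source frame index: (1×3600 + 41×60 + 42) × 30 + 9 = 183069.
Real time: 183069 / (30000/1001) = 61084023/10000 s.
Target frame: (61084023/10000) × (48) = 183252069/625 ≈ 293203.310 → 293203.
At 48 labels/s: frame 293203 → 01:41:48:19.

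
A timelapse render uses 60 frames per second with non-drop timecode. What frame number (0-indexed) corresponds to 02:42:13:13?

583993

Total seconds to the label: (2 × 3600 + 42 × 60 + 13) = 9733.
Frame index = 9733 × 60 + 13 = 583993.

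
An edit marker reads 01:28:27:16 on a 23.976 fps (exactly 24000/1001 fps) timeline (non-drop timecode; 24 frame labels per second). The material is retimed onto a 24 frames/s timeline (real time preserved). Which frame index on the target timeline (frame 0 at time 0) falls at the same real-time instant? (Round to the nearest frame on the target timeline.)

frame 127511

Source frame index: (1×3600 + 28×60 + 27) × 24 + 16 = 127384.
Real time: 127384 / (24000/1001) = 15938923/3000 s.
Target frame: (15938923/3000) × (24) = 15938923/125 ≈ 127511.384 → 127511.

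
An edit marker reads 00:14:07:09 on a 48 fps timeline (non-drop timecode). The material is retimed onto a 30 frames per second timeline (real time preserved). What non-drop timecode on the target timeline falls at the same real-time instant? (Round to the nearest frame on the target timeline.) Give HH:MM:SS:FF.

00:14:07:06

Source frame index: (0×3600 + 14×60 + 7) × 48 + 9 = 40665.
Real time: 40665 / (48) = 13555/16 s.
Target frame: (13555/16) × (30) = 203325/8 ≈ 25415.625 → 25416.
At 30 labels/s: frame 25416 → 00:14:07:06.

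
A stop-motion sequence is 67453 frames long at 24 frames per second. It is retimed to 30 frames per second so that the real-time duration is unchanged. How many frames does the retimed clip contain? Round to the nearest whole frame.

Frames at target rate = 67453 × (30) / (24) = 337265/4 ≈ 84316.250.
Nearest whole frame: 84316.

84316 frames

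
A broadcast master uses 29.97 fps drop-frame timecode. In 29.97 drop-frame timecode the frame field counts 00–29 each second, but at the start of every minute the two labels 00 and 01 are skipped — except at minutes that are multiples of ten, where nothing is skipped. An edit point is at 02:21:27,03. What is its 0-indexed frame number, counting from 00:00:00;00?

254359

As if non-drop at 30 labels/s: (2 × 3600 + 21 × 60 + 27) × 30 + 3 = 254613.
Minute boundaries passed: 141; those not divisible by 10: 141 − 14 = 127; dropped labels = 2 × 127 = 254.
Actual frame index = 254613 − 254 = 254359.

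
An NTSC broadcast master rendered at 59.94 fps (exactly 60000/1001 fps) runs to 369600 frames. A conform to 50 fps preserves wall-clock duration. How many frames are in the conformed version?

Target frames = source frames × (target rate / source rate) = 369600 × (50)/(60000/1001) = 369600 × 1001/1200 = 308308.

308308 frames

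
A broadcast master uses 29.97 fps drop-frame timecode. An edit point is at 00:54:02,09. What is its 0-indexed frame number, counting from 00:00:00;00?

As if non-drop at 30 labels/s: (0 × 3600 + 54 × 60 + 2) × 30 + 9 = 97269.
Minute boundaries passed: 54; those not divisible by 10: 54 − 5 = 49; dropped labels = 2 × 49 = 98.
Actual frame index = 97269 − 98 = 97171.

97171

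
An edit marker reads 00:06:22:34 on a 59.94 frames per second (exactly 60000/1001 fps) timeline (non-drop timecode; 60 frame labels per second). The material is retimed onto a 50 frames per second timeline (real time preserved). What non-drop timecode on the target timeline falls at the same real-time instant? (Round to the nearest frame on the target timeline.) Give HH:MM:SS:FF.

Source frame index: (0×3600 + 6×60 + 22) × 60 + 34 = 22954.
Real time: 22954 / (60000/1001) = 11488477/30000 s.
Target frame: (11488477/30000) × (50) = 11488477/600 ≈ 19147.462 → 19147.
At 50 labels/s: frame 19147 → 00:06:22:47.

00:06:22:47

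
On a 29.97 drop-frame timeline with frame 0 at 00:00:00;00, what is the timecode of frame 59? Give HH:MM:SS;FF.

00:00:01;29

Ten DF minutes hold 17982 frames, so frame 59 lies in block 0 (frames 0–17981) with 59 frames into that block.
The block's first minute is 1800 frames and the rest 1798 each; 59 frames reaches minute 0, so 0 × 18 + 0 × 2 = 0 labels have been skipped so far.
Adding those back, label number 59 + 0 = 59 at 30 labels/s is 1 s + 29 f = 0 h 0 min 1 s frame 29, i.e. 00:00:01;29.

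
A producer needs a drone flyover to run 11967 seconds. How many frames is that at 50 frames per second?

Frames = 11967 × 50 = 598350.

598350 frames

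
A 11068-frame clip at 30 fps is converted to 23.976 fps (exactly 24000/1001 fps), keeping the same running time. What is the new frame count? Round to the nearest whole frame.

Frames at target rate = 11068 × (24000/1001) / (30) = 8854400/1001 ≈ 8845.554.
Nearest whole frame: 8846.

8846 frames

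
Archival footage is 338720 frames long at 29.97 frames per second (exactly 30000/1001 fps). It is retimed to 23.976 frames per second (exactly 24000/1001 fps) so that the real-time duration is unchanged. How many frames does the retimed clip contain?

Target frames = source frames × (target rate / source rate) = 338720 × (24000/1001)/(30000/1001) = 338720 × 4/5 = 270976.

270976 frames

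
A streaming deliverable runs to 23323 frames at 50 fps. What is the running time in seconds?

466.46 seconds

Running time = 23323 / (50) = 466.46 s.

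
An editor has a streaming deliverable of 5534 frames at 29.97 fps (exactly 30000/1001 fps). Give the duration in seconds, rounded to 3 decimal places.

Running time = 5534 × 1001/30000 = 2769767/15000 s ≈ 184.651 s.

184.651 seconds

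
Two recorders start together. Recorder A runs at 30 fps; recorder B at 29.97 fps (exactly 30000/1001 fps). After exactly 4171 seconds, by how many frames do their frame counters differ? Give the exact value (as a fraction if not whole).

125130/1001 frames

A emits 30 × 4171 = 125130 frames; B emits 30000/1001 × 4171 = 125130000/1001.
Difference = 125130/1001 frames (≈ 125.0050); B is behind A.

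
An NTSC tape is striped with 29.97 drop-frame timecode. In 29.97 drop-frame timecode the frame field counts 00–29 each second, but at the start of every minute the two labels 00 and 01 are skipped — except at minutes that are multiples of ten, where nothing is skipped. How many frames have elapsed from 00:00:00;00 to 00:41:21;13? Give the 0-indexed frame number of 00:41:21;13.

74369

Complete 10-minute blocks: 4, each 17982 frames → 71928.
Remaining 1 whole minute in the current block: 1800 + 0 × 1798 = 1800 frames.
Within the current minute: 21 × 30 + 13 − 2 = 641 (labels ;00/;01 skipped at this minute). Total = 71928 + 1800 + 641 = 74369.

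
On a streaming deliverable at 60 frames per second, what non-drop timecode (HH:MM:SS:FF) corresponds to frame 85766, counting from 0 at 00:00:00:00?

00:23:49:26

85766 ÷ 60 = 1429 full seconds, remainder 26 frames.
1429 s = 0 h 23 min 49 s.
Timecode: 00:23:49:26.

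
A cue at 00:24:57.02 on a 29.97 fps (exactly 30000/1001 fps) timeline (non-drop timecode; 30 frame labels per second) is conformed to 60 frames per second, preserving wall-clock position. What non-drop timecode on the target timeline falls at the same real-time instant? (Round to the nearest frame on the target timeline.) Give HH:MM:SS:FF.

Source frame index: (0×3600 + 24×60 + 57) × 30 + 2 = 44912.
Real time: 44912 / (30000/1001) = 2809807/1875 s.
Target frame: (2809807/1875) × (60) = 11239228/125 ≈ 89913.824 → 89914.
At 60 labels/s: frame 89914 → 00:24:58:34.

00:24:58:34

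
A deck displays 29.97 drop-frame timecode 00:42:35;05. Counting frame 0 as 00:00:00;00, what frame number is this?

76579

Complete 10-minute blocks: 4, each 17982 frames → 71928.
Remaining 2 whole minutes in the current block: 1800 + 1 × 1798 = 3598 frames.
Within the current minute: 35 × 30 + 5 − 2 = 1053 (labels ;00/;01 skipped at this minute). Total = 71928 + 3598 + 1053 = 76579.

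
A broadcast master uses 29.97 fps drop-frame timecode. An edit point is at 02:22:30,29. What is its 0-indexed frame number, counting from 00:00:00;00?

As if non-drop at 30 labels/s: (2 × 3600 + 22 × 60 + 30) × 30 + 29 = 256529.
Minute boundaries passed: 142; those not divisible by 10: 142 − 14 = 128; dropped labels = 2 × 128 = 256.
Actual frame index = 256529 − 256 = 256273.

256273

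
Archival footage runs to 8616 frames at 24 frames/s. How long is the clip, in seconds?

Running time = 8616 / (24) = 359 s.

359 seconds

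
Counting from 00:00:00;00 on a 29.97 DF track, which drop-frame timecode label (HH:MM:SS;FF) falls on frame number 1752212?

Ten DF minutes hold 17982 frames, so frame 1752212 lies in block 97 (frames 1744254–1762235) with 7958 frames into that block.
The block's first minute is 1800 frames and the rest 1798 each; 7958 frames reaches minute 4, so 97 × 18 + 4 × 2 = 1754 labels have been skipped so far.
Adding those back, label number 1752212 + 1754 = 1753966 at 30 labels/s is 58465 s + 16 f = 16 h 14 min 25 s frame 16, i.e. 16:14:25;16.

16:14:25;16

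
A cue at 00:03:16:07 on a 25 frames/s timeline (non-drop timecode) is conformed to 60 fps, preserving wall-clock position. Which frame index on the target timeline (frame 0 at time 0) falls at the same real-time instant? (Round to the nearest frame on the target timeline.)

frame 11777

Source frame index: (0×3600 + 3×60 + 16) × 25 + 7 = 4907.
Real time: 4907 / (25) = 4907/25 s.
Target frame: (4907/25) × (60) = 58884/5 ≈ 11776.800 → 11777.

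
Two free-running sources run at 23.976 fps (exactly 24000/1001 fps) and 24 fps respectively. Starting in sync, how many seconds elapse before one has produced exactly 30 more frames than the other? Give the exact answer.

1251.25 seconds

The gap grows by |24 − 24000/1001| = 24/1001 frames per second.
Time for a 30-frame gap: 30 ÷ (24/1001) = 1251.25 s.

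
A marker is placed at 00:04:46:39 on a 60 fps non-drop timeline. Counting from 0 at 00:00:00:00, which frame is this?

Total seconds to the label: (0 × 3600 + 4 × 60 + 46) = 286.
Frame index = 286 × 60 + 39 = 17199.

17199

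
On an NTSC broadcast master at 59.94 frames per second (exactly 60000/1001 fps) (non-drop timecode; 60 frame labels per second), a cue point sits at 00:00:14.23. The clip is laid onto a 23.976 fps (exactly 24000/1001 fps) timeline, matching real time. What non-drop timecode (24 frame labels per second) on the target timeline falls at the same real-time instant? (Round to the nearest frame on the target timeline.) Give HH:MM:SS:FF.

00:00:14:09

Source frame index: (0×3600 + 0×60 + 14) × 60 + 23 = 863.
Real time: 863 / (60000/1001) = 863863/60000 s.
Target frame: (863863/60000) × (24000/1001) = 1726/5 ≈ 345.200 → 345.
At 24 labels/s: frame 345 → 00:00:14:09.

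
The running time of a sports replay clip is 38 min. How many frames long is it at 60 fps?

136800 frames

38 min = 2280 s.
Frames = 2280 × 60 = 136800.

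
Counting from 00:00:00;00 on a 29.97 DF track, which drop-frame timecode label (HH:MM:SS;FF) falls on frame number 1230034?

Ten DF minutes hold 17982 frames, so frame 1230034 lies in block 68 (frames 1222776–1240757) with 7258 frames into that block.
The block's first minute is 1800 frames and the rest 1798 each; 7258 frames reaches minute 4, so 68 × 18 + 4 × 2 = 1232 labels have been skipped so far.
Adding those back, label number 1230034 + 1232 = 1231266 at 30 labels/s is 41042 s + 6 f = 11 h 24 min 2 s frame 6, i.e. 11:24:02;06.

11:24:02;06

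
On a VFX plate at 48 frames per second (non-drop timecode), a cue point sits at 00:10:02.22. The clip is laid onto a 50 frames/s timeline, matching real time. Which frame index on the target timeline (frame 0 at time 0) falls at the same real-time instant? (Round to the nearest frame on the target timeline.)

frame 30123

Source frame index: (0×3600 + 10×60 + 2) × 48 + 22 = 28918.
Real time: 28918 / (48) = 14459/24 s.
Target frame: (14459/24) × (50) = 361475/12 ≈ 30122.917 → 30123.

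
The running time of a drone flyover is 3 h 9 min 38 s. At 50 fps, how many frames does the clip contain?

3 h 9 min 38 s = 11378 s.
Frames = 11378 × 50 = 568900.

568900 frames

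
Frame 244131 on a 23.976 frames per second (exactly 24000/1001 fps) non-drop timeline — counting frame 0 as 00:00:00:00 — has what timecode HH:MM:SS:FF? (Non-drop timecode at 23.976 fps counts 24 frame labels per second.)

244131 ÷ 24 = 10172 full seconds, remainder 3 frames.
10172 s = 2 h 49 min 32 s.
Timecode: 02:49:32:03.

02:49:32:03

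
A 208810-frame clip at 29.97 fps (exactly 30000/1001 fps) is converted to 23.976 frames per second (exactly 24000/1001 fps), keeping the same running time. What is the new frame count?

167048 frames

Target frames = source frames × (target rate / source rate) = 208810 × (24000/1001)/(30000/1001) = 208810 × 4/5 = 167048.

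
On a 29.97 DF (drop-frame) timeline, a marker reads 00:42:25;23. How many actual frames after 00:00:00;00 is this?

Complete 10-minute blocks: 4, each 17982 frames → 71928.
Remaining 2 whole minutes in the current block: 1800 + 1 × 1798 = 3598 frames.
Within the current minute: 25 × 30 + 23 − 2 = 771 (labels ;00/;01 skipped at this minute). Total = 71928 + 3598 + 771 = 76297.

76297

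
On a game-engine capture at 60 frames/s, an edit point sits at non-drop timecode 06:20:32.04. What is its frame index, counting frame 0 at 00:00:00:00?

Total seconds to the label: (6 × 3600 + 20 × 60 + 32) = 22832.
Frame index = 22832 × 60 + 4 = 1369924.

1369924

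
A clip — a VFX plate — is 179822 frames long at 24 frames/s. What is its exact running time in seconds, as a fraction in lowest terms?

Running time = 179822 ÷ (24) = 179822 × 1/24 = 89911/12 s.

89911/12 seconds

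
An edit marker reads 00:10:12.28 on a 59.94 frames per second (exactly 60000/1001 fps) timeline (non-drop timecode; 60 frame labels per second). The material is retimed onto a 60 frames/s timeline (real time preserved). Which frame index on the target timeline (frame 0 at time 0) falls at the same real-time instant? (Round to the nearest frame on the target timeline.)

Source frame index: (0×3600 + 10×60 + 12) × 60 + 28 = 36748.
Real time: 36748 / (60000/1001) = 9196187/15000 s.
Target frame: (9196187/15000) × (60) = 9196187/250 ≈ 36784.748 → 36785.

frame 36785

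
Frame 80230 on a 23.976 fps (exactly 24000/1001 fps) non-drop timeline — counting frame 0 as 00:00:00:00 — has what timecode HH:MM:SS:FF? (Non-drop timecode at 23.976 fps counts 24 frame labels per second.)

80230 ÷ 24 = 3342 full seconds, remainder 22 frames.
3342 s = 0 h 55 min 42 s.
Timecode: 00:55:42:22.

00:55:42:22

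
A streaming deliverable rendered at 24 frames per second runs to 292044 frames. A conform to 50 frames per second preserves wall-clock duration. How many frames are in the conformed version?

608425 frames

Target frames = source frames × (target rate / source rate) = 292044 × (50)/(24) = 292044 × 25/12 = 608425.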